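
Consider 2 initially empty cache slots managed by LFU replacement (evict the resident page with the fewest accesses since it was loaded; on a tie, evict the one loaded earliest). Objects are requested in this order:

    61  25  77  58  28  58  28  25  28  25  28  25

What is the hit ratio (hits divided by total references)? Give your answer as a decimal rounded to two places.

61 -> fault, frames {61}
25 -> fault, frames {61,25}
77 -> fault, evict 61, frames {25,77}
58 -> fault, evict 25, frames {77,58}
28 -> fault, evict 77, frames {58,28}
58 -> hit
28 -> hit
25 -> fault, evict 58, frames {28,25}
28 -> hit
25 -> hit
28 -> hit
25 -> hit
Hits: 6 of 12 references → 6/12 = 0.5000.

0.50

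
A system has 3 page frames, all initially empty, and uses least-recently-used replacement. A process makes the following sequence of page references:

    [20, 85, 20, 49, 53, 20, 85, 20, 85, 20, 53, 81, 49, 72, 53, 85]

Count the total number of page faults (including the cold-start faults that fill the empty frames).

20 → fault, frames [20]
85 → fault, frames [20, 85]
20 → hit
49 → fault, frames [85, 20, 49]
53 → fault, evict 85, frames [20, 49, 53]
20 → hit
85 → fault, evict 49, frames [53, 20, 85]
20 → hit
85 → hit
20 → hit
53 → hit
81 → fault, evict 85, frames [20, 53, 81]
49 → fault, evict 20, frames [53, 81, 49]
72 → fault, evict 53, frames [81, 49, 72]
53 → fault, evict 81, frames [49, 72, 53]
85 → fault, evict 49, frames [72, 53, 85]
Page faults: 10.

10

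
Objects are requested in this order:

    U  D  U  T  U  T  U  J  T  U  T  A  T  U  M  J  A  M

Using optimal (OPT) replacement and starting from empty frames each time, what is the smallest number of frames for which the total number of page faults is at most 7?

f=1: 18 faults
f=2: 10 faults
f=3: 7 faults
f=4: 6 faults
f=5: 6 faults
f=6: 6 faults
Smallest f with faults ≤ 7 is 3.

3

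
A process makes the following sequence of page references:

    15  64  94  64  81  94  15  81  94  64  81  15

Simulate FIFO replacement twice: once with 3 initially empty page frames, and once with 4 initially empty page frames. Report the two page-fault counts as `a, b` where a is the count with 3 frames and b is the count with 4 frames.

6, 4

3 frames: F F F . F . F . . F . . → 6 faults.
4 frames: F F F . F . . . . . . . → 4 faults.
4 < 6: adding a frame reduced faults, as is typical.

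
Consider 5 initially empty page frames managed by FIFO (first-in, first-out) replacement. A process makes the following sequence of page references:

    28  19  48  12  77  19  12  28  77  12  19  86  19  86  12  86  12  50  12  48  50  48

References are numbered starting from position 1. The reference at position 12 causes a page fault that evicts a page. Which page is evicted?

28

pos 1: 28 -> fault, frames [28]
pos 2: 19 -> fault, frames [28, 19]
pos 3: 48 -> fault, frames [28, 19, 48]
pos 4: 12 -> fault, frames [28, 19, 48, 12]
pos 5: 77 -> fault, frames [28, 19, 48, 12, 77]
pos 6: 19 -> hit
pos 7: 12 -> hit
pos 8: 28 -> hit
pos 9: 77 -> hit
pos 10: 12 -> hit
pos 11: 19 -> hit
pos 12: 86 -> fault, evict 28, frames [19, 48, 12, 77, 86]
At position 12, page 28 is evicted.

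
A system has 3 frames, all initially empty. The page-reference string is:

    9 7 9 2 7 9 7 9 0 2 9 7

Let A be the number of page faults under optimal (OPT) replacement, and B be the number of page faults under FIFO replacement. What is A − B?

-1

Under OPT: F F . F . . . . F . . F → 5 faults.
Under FIFO: F F . F . . . . F . F F → 6 faults.
A − B = 5 − 6 = -1.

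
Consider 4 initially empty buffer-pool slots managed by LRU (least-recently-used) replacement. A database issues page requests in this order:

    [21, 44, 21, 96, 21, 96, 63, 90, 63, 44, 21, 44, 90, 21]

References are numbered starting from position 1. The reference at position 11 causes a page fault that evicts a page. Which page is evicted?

pos 1: 21: miss, frames {21}
pos 2: 44: miss, frames {21,44}
pos 3: 21: hit
pos 4: 96: miss, frames {44,21,96}
pos 5: 21: hit
pos 6: 96: hit
pos 7: 63: miss, frames {44,21,96,63}
pos 8: 90: miss, evict 44, frames {21,96,63,90}
pos 9: 63: hit
pos 10: 44: miss, evict 21, frames {96,90,63,44}
pos 11: 21: miss, evict 96, frames {90,63,44,21}
At position 11, page 96 is evicted.

96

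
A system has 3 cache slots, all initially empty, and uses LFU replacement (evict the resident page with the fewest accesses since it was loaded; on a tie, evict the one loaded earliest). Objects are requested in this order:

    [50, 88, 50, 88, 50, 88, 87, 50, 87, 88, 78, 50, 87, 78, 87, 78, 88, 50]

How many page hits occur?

10

50: miss, frames {50}
88: miss, frames {50,88}
50: hit
88: hit
50: hit
88: hit
87: miss, frames {50,88,87}
50: hit
87: hit
88: hit
78: miss, evict 87, frames {50,88,78}
50: hit
87: miss, evict 78, frames {50,88,87}
78: miss, evict 87, frames {50,88,78}
87: miss, evict 78, frames {50,88,87}
78: miss, evict 87, frames {50,88,78}
88: hit
50: hit
Hits: 10.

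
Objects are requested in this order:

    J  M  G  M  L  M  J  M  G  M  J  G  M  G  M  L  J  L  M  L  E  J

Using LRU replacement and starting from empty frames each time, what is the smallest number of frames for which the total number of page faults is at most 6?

f=1: 22 faults
f=2: 14 faults
f=3: 10 faults
f=4: 5 faults
f=5: 5 faults
Smallest f with faults ≤ 6 is 4.

4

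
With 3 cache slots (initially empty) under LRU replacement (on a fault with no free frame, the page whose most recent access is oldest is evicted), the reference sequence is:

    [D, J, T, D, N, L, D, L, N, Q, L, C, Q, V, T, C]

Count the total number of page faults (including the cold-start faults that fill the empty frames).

D: miss, frames (D)
J: miss, frames (D J)
T: miss, frames (D J T)
D: hit
N: miss, evict J, frames (T D N)
L: miss, evict T, frames (D N L)
D: hit
L: hit
N: hit
Q: miss, evict D, frames (L N Q)
L: hit
C: miss, evict N, frames (Q L C)
Q: hit
V: miss, evict L, frames (C Q V)
T: miss, evict C, frames (Q V T)
C: miss, evict Q, frames (V T C)
Page faults: 10.

10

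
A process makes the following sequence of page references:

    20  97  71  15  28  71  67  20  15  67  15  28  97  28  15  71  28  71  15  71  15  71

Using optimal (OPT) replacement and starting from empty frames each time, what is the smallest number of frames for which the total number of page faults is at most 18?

2

f=1: 22 faults
f=2: 13 faults
f=3: 9 faults
f=4: 8 faults
f=5: 7 faults
f=6: 6 faults
Smallest f with faults ≤ 18 is 2.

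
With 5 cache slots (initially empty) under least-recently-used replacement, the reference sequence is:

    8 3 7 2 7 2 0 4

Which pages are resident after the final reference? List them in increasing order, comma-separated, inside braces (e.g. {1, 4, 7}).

{0, 2, 3, 4, 7}

8: fault, frames (8)
3: fault, frames (8 3)
7: fault, frames (8 3 7)
2: fault, frames (8 3 7 2)
7: hit
2: hit
0: fault, frames (8 3 7 2 0)
4: fault, evict 8, frames (3 7 2 0 4)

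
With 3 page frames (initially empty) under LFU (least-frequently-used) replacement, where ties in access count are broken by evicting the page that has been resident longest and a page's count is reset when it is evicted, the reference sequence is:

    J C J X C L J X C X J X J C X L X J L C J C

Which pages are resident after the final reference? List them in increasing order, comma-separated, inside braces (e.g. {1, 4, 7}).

{C, J, X}

J → fault, frames (J)
C → fault, frames (J C)
J → hit
X → fault, frames (J C X)
C → hit
L → fault, evict X, frames (J C L)
J → hit
X → fault, evict L, frames (J C X)
C → hit
X → hit
J → hit
X → hit
J → hit
C → hit
X → hit
L → fault, evict C, frames (J X L)
X → hit
J → hit
L → hit
C → fault, evict L, frames (J X C)
J → hit
C → hit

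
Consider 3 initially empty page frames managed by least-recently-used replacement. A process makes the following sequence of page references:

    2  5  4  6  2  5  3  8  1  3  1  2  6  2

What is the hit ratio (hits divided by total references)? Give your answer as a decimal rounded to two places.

2 -> fault, frames (2)
5 -> fault, frames (2 5)
4 -> fault, frames (2 5 4)
6 -> fault, evict 2, frames (5 4 6)
2 -> fault, evict 5, frames (4 6 2)
5 -> fault, evict 4, frames (6 2 5)
3 -> fault, evict 6, frames (2 5 3)
8 -> fault, evict 2, frames (5 3 8)
1 -> fault, evict 5, frames (3 8 1)
3 -> hit
1 -> hit
2 -> fault, evict 8, frames (3 1 2)
6 -> fault, evict 3, frames (1 2 6)
2 -> hit
Hits: 3 of 14 references → 3/14 = 0.2143.

0.21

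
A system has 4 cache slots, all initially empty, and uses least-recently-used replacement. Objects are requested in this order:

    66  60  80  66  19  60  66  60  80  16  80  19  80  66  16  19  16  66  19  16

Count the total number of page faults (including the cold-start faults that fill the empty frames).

66 -> fault, frames [66]
60 -> fault, frames [66, 60]
80 -> fault, frames [66, 60, 80]
66 -> hit
19 -> fault, frames [60, 80, 66, 19]
60 -> hit
66 -> hit
60 -> hit
80 -> hit
16 -> fault, evict 19, frames [66, 60, 80, 16]
80 -> hit
19 -> fault, evict 66, frames [60, 16, 80, 19]
80 -> hit
66 -> fault, evict 60, frames [16, 19, 80, 66]
16 -> hit
19 -> hit
16 -> hit
66 -> hit
19 -> hit
16 -> hit
Page faults: 7.

7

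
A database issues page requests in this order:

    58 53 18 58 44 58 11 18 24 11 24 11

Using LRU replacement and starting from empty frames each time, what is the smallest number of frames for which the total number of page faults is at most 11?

2

f=1: 12 faults
f=2: 9 faults
f=3: 7 faults
f=4: 6 faults
f=5: 6 faults
f=6: 6 faults
Smallest f with faults ≤ 11 is 2.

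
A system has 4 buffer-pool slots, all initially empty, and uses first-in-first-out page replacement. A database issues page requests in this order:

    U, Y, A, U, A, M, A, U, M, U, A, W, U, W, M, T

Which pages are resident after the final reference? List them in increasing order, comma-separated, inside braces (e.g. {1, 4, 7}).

{M, T, U, W}

U → fault, frames {U}
Y → fault, frames {U,Y}
A → fault, frames {U,Y,A}
U → hit
A → hit
M → fault, frames {U,Y,A,M}
A → hit
U → hit
M → hit
U → hit
A → hit
W → fault, evict U, frames {Y,A,M,W}
U → fault, evict Y, frames {A,M,W,U}
W → hit
M → hit
T → fault, evict A, frames {M,W,U,T}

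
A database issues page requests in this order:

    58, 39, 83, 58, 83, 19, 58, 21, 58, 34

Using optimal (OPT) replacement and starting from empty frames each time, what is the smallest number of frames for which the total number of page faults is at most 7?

2

f=1: 10 faults
f=2: 6 faults
f=3: 6 faults
f=4: 6 faults
f=5: 6 faults
f=6: 6 faults
Smallest f with faults ≤ 7 is 2.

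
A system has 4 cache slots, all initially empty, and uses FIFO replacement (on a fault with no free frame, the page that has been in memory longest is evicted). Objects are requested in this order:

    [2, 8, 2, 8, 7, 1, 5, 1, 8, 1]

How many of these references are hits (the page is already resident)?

2 -> fault, frames [2]
8 -> fault, frames [2, 8]
2 -> hit
8 -> hit
7 -> fault, frames [2, 8, 7]
1 -> fault, frames [2, 8, 7, 1]
5 -> fault, evict 2, frames [8, 7, 1, 5]
1 -> hit
8 -> hit
1 -> hit
Hits: 5.

5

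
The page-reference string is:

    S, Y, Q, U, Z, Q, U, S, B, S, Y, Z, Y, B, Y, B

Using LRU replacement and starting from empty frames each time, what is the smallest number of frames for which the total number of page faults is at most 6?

f=1: 16 faults
f=2: 12 faults
f=3: 10 faults
f=4: 9 faults
f=5: 8 faults
f=6: 6 faults
Smallest f with faults ≤ 6 is 6.

6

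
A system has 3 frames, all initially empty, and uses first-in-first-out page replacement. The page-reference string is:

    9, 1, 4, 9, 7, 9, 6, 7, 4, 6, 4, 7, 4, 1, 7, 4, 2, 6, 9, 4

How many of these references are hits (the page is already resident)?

9 → fault, frames {9}
1 → fault, frames {9,1}
4 → fault, frames {9,1,4}
9 → hit
7 → fault, evict 9, frames {1,4,7}
9 → fault, evict 1, frames {4,7,9}
6 → fault, evict 4, frames {7,9,6}
7 → hit
4 → fault, evict 7, frames {9,6,4}
6 → hit
4 → hit
7 → fault, evict 9, frames {6,4,7}
4 → hit
1 → fault, evict 6, frames {4,7,1}
7 → hit
4 → hit
2 → fault, evict 4, frames {7,1,2}
6 → fault, evict 7, frames {1,2,6}
9 → fault, evict 1, frames {2,6,9}
4 → fault, evict 2, frames {6,9,4}
Hits: 7.

7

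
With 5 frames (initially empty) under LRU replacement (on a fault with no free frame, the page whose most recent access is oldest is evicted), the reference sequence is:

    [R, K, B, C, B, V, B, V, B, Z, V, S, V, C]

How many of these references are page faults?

7

R -> fault, frames {R}
K -> fault, frames {R,K}
B -> fault, frames {R,K,B}
C -> fault, frames {R,K,B,C}
B -> hit
V -> fault, frames {R,K,C,B,V}
B -> hit
V -> hit
B -> hit
Z -> fault, evict R, frames {K,C,V,B,Z}
V -> hit
S -> fault, evict K, frames {C,B,Z,V,S}
V -> hit
C -> hit
Page faults: 7.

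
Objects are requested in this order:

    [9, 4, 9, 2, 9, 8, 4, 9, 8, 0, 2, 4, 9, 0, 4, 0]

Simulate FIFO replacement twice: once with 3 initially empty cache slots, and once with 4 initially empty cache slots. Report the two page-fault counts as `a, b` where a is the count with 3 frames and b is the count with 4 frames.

10, 7

3 frames: F F . F . F . F . F F F F F . . → 10 faults.
4 frames: F F . F . F . . . F . . F . F . → 7 faults.
7 < 10: adding a frame reduced faults, as is typical.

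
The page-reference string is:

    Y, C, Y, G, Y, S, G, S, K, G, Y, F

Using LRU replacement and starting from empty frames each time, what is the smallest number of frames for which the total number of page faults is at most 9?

f=1: 12 faults
f=2: 9 faults
f=3: 7 faults
f=4: 6 faults
f=5: 6 faults
f=6: 6 faults
Smallest f with faults ≤ 9 is 2.

2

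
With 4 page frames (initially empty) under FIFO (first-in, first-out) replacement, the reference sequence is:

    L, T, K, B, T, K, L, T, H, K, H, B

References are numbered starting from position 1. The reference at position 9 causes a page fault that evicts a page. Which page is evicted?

pos 1: L: fault, frames {L}
pos 2: T: fault, frames {L,T}
pos 3: K: fault, frames {L,T,K}
pos 4: B: fault, frames {L,T,K,B}
pos 5: T: hit
pos 6: K: hit
pos 7: L: hit
pos 8: T: hit
pos 9: H: fault, evict L, frames {T,K,B,H}
At position 9, page L is evicted.

L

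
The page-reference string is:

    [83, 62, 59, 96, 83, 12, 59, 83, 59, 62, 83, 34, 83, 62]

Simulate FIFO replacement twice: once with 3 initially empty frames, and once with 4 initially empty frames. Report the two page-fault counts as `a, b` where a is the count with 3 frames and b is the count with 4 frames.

10, 8

3 frames: F F F F F F F . . F F F . . → 10 faults.
4 frames: F F F F . F . F . F . F . . → 8 faults.
8 < 10: adding a frame reduced faults, as is typical.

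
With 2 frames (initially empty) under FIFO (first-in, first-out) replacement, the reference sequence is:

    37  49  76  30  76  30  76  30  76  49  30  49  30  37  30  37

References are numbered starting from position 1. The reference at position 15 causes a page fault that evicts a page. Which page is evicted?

49

pos 1: 37 -> fault, frames (37)
pos 2: 49 -> fault, frames (37 49)
pos 3: 76 -> fault, evict 37, frames (49 76)
pos 4: 30 -> fault, evict 49, frames (76 30)
pos 5: 76 -> hit
pos 6: 30 -> hit
pos 7: 76 -> hit
pos 8: 30 -> hit
pos 9: 76 -> hit
pos 10: 49 -> fault, evict 76, frames (30 49)
pos 11: 30 -> hit
pos 12: 49 -> hit
pos 13: 30 -> hit
pos 14: 37 -> fault, evict 30, frames (49 37)
pos 15: 30 -> fault, evict 49, frames (37 30)
At position 15, page 49 is evicted.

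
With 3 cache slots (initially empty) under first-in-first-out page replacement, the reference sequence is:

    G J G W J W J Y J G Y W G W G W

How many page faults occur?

G -> miss, frames (G)
J -> miss, frames (G J)
G -> hit
W -> miss, frames (G J W)
J -> hit
W -> hit
J -> hit
Y -> miss, evict G, frames (J W Y)
J -> hit
G -> miss, evict J, frames (W Y G)
Y -> hit
W -> hit
G -> hit
W -> hit
G -> hit
W -> hit
Page faults: 5.

5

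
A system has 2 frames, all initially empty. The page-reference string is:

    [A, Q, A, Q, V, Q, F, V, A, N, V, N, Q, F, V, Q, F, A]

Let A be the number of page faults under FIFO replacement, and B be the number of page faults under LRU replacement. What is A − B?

-1

Under FIFO: F F . . F . F . F F F . F F F F F F → 13 faults.
Under LRU: F F . . F . F F F F F . F F F F F F → 14 faults.
A − B = 13 − 14 = -1.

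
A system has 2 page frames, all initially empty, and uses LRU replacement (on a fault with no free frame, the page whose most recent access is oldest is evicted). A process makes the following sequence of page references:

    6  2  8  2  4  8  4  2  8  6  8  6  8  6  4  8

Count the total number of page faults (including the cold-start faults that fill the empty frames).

10

6 -> miss, frames (6)
2 -> miss, frames (6 2)
8 -> miss, evict 6, frames (2 8)
2 -> hit
4 -> miss, evict 8, frames (2 4)
8 -> miss, evict 2, frames (4 8)
4 -> hit
2 -> miss, evict 8, frames (4 2)
8 -> miss, evict 4, frames (2 8)
6 -> miss, evict 2, frames (8 6)
8 -> hit
6 -> hit
8 -> hit
6 -> hit
4 -> miss, evict 8, frames (6 4)
8 -> miss, evict 6, frames (4 8)
Page faults: 10.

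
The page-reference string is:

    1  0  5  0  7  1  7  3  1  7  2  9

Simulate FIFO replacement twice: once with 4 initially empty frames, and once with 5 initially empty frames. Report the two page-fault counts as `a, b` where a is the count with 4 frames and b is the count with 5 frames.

8, 7

4 frames: F F F . F . . F F . F F → 8 faults.
5 frames: F F F . F . . F . . F F → 7 faults.
7 < 8: adding a frame reduced faults, as is typical.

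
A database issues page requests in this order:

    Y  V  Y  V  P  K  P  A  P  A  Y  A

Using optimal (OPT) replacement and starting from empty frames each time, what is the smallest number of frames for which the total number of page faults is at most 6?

f=1: 12 faults
f=2: 6 faults
f=3: 5 faults
f=4: 5 faults
f=5: 5 faults
Smallest f with faults ≤ 6 is 2.

2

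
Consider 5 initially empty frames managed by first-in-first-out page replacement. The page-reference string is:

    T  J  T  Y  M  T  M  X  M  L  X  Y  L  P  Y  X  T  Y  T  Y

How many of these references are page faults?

T → fault, frames (T)
J → fault, frames (T J)
T → hit
Y → fault, frames (T J Y)
M → fault, frames (T J Y M)
T → hit
M → hit
X → fault, frames (T J Y M X)
M → hit
L → fault, evict T, frames (J Y M X L)
X → hit
Y → hit
L → hit
P → fault, evict J, frames (Y M X L P)
Y → hit
X → hit
T → fault, evict Y, frames (M X L P T)
Y → fault, evict M, frames (X L P T Y)
T → hit
Y → hit
Page faults: 9.

9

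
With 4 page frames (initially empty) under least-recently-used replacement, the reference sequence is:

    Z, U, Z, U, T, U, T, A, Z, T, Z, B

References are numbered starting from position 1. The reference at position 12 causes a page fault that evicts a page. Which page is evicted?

U

pos 1: Z: fault, frames [Z]
pos 2: U: fault, frames [Z, U]
pos 3: Z: hit
pos 4: U: hit
pos 5: T: fault, frames [Z, U, T]
pos 6: U: hit
pos 7: T: hit
pos 8: A: fault, frames [Z, U, T, A]
pos 9: Z: hit
pos 10: T: hit
pos 11: Z: hit
pos 12: B: fault, evict U, frames [A, T, Z, B]
At position 12, page U is evicted.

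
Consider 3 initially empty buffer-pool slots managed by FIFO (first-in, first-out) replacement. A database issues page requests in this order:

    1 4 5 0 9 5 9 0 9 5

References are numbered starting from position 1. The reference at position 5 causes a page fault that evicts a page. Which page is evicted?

pos 1: 1: fault, frames {1}
pos 2: 4: fault, frames {1,4}
pos 3: 5: fault, frames {1,4,5}
pos 4: 0: fault, evict 1, frames {4,5,0}
pos 5: 9: fault, evict 4, frames {5,0,9}
At position 5, page 4 is evicted.

4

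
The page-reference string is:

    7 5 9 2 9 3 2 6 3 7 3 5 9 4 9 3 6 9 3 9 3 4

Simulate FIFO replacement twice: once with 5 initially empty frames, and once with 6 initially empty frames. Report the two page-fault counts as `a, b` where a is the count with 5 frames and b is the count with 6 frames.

12, 7

5 frames: F F F F . F . F . F . F F F . F F . . . . . → 12 faults.
6 frames: F F F F . F . F . . . . . F . . . . . . . . → 7 faults.
7 < 12: adding a frame reduced faults, as is typical.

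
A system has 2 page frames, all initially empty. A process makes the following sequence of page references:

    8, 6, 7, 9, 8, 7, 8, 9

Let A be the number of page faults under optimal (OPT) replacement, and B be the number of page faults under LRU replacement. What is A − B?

-1

Under OPT: F F F F . F . F → 6 faults.
Under LRU: F F F F F F . F → 7 faults.
A − B = 6 − 7 = -1.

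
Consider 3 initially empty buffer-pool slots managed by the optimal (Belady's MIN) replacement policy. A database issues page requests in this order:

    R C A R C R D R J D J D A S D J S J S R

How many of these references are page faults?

R → fault, frames (R)
C → fault, frames (R C)
A → fault, frames (R C A)
R → hit
C → hit
R → hit
D → fault, evict C, frames (R A D)
R → hit
J → fault, evict R, frames (A D J)
D → hit
J → hit
D → hit
A → hit
S → fault, evict A, frames (D J S)
D → hit
J → hit
S → hit
J → hit
S → hit
R → fault, evict S, frames (D J R)
Page faults: 7.

7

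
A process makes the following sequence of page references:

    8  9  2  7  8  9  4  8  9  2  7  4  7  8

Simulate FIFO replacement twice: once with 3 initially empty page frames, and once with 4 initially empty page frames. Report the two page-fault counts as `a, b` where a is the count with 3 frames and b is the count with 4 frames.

10, 11

3 frames: F F F F F F F . . F F . . F → 10 faults.
4 frames: F F F F . . F F F F F F . F → 11 faults.
11 > 10: adding a frame increased faults — Belady's anomaly.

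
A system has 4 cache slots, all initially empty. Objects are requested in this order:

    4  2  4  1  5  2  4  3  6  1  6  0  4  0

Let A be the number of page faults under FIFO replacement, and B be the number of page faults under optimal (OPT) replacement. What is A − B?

1

Under FIFO: F F . F F . . F F . . F F . → 8 faults.
Under OPT: F F . F F . . F F . . F . . → 7 faults.
A − B = 8 − 7 = 1.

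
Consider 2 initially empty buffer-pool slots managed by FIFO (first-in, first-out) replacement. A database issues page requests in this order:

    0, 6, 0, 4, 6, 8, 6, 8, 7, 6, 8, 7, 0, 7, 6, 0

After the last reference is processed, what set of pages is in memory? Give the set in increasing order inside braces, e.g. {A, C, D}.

{0, 6}

0: fault, frames {0}
6: fault, frames {0,6}
0: hit
4: fault, evict 0, frames {6,4}
6: hit
8: fault, evict 6, frames {4,8}
6: fault, evict 4, frames {8,6}
8: hit
7: fault, evict 8, frames {6,7}
6: hit
8: fault, evict 6, frames {7,8}
7: hit
0: fault, evict 7, frames {8,0}
7: fault, evict 8, frames {0,7}
6: fault, evict 0, frames {7,6}
0: fault, evict 7, frames {6,0}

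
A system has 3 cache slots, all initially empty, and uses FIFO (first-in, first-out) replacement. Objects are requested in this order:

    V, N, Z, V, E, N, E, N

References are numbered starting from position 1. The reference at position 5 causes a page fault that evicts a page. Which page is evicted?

V

pos 1: V -> miss, frames [V]
pos 2: N -> miss, frames [V, N]
pos 3: Z -> miss, frames [V, N, Z]
pos 4: V -> hit
pos 5: E -> miss, evict V, frames [N, Z, E]
At position 5, page V is evicted.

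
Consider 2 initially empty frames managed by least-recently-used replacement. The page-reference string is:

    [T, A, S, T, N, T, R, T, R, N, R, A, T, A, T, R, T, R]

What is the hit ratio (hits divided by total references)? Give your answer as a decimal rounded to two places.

0.44

T: miss, frames (T)
A: miss, frames (T A)
S: miss, evict T, frames (A S)
T: miss, evict A, frames (S T)
N: miss, evict S, frames (T N)
T: hit
R: miss, evict N, frames (T R)
T: hit
R: hit
N: miss, evict T, frames (R N)
R: hit
A: miss, evict N, frames (R A)
T: miss, evict R, frames (A T)
A: hit
T: hit
R: miss, evict A, frames (T R)
T: hit
R: hit
Hits: 8 of 18 references → 8/18 = 0.4444.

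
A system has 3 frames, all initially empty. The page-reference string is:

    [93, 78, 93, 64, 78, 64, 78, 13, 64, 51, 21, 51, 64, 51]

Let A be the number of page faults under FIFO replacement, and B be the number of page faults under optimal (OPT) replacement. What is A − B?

1

Under FIFO: F F . F . . . F . F F . F . → 7 faults.
Under OPT: F F . F . . . F . F F . . . → 6 faults.
A − B = 7 − 6 = 1.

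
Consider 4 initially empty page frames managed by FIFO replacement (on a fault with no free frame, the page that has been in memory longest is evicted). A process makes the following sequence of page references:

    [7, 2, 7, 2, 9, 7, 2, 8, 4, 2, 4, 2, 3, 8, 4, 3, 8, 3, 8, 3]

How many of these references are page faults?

6

7 -> miss, frames [7]
2 -> miss, frames [7, 2]
7 -> hit
2 -> hit
9 -> miss, frames [7, 2, 9]
7 -> hit
2 -> hit
8 -> miss, frames [7, 2, 9, 8]
4 -> miss, evict 7, frames [2, 9, 8, 4]
2 -> hit
4 -> hit
2 -> hit
3 -> miss, evict 2, frames [9, 8, 4, 3]
8 -> hit
4 -> hit
3 -> hit
8 -> hit
3 -> hit
8 -> hit
3 -> hit
Page faults: 6.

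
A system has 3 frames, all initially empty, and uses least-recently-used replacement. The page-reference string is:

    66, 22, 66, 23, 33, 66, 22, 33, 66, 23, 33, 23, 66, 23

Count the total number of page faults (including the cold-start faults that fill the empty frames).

66 -> fault, frames [66]
22 -> fault, frames [66, 22]
66 -> hit
23 -> fault, frames [22, 66, 23]
33 -> fault, evict 22, frames [66, 23, 33]
66 -> hit
22 -> fault, evict 23, frames [33, 66, 22]
33 -> hit
66 -> hit
23 -> fault, evict 22, frames [33, 66, 23]
33 -> hit
23 -> hit
66 -> hit
23 -> hit
Page faults: 6.

6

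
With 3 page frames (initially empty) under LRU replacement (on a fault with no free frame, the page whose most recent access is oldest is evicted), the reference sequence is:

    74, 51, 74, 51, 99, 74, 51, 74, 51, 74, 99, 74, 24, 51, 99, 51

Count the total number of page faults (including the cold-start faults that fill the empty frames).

74 → fault, frames [74]
51 → fault, frames [74, 51]
74 → hit
51 → hit
99 → fault, frames [74, 51, 99]
74 → hit
51 → hit
74 → hit
51 → hit
74 → hit
99 → hit
74 → hit
24 → fault, evict 51, frames [99, 74, 24]
51 → fault, evict 99, frames [74, 24, 51]
99 → fault, evict 74, frames [24, 51, 99]
51 → hit
Page faults: 6.

6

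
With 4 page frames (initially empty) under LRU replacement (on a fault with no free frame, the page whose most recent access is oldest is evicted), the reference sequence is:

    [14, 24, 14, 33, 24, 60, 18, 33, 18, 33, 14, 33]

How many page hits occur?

14 -> miss, frames {14}
24 -> miss, frames {14,24}
14 -> hit
33 -> miss, frames {24,14,33}
24 -> hit
60 -> miss, frames {14,33,24,60}
18 -> miss, evict 14, frames {33,24,60,18}
33 -> hit
18 -> hit
33 -> hit
14 -> miss, evict 24, frames {60,18,33,14}
33 -> hit
Hits: 6.

6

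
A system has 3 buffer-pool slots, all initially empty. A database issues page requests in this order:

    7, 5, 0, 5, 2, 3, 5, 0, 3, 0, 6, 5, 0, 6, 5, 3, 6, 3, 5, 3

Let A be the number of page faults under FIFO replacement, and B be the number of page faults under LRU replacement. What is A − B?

1

Under FIFO: F F F . F F F F . . F . . . . F . . F . → 10 faults.
Under LRU: F F F . F F . F . . F F . . . F . . . . → 9 faults.
A − B = 10 − 9 = 1.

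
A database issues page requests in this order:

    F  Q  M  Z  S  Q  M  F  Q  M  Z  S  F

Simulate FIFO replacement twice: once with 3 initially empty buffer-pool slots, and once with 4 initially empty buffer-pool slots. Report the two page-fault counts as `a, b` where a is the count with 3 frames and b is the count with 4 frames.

10, 11

3 frames: F F F F F F F F . . F F . → 10 faults.
4 frames: F F F F F . . F F F F F F → 11 faults.
11 > 10: adding a frame increased faults — Belady's anomaly.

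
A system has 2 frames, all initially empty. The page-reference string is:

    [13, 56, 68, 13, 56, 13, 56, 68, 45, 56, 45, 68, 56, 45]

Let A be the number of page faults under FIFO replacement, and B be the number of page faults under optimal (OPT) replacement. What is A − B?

2

Under FIFO: F F F F F . . F F F . F . F → 10 faults.
Under OPT: F F F . F . . F F . . F . F → 8 faults.
A − B = 10 − 8 = 2.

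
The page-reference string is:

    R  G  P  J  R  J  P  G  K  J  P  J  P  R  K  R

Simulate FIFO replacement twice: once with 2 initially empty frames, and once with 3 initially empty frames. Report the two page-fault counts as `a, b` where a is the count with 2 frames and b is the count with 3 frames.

2 frames: F F F F F . F F F F F . . F F . → 12 faults.
3 frames: F F F F F . . F F F F . . F F . → 11 faults.
11 < 12: adding a frame reduced faults, as is typical.

12, 11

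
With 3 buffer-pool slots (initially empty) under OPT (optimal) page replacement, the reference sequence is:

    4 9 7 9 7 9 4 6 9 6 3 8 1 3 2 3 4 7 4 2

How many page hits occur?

11

4 -> fault, frames [4]
9 -> fault, frames [4, 9]
7 -> fault, frames [4, 9, 7]
9 -> hit
7 -> hit
9 -> hit
4 -> hit
6 -> fault, evict 7, frames [4, 9, 6]
9 -> hit
6 -> hit
3 -> fault, evict 6, frames [4, 9, 3]
8 -> fault, evict 9, frames [4, 3, 8]
1 -> fault, evict 8, frames [4, 3, 1]
3 -> hit
2 -> fault, evict 1, frames [4, 3, 2]
3 -> hit
4 -> hit
7 -> fault, evict 3, frames [4, 2, 7]
4 -> hit
2 -> hit
Hits: 11.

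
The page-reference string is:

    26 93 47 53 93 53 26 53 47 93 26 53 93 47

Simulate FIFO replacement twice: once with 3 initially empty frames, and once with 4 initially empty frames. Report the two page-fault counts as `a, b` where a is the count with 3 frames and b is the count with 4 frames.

3 frames: F F F F . . F . . F . . . F → 7 faults.
4 frames: F F F F . . . . . . . . . . → 4 faults.
4 < 7: adding a frame reduced faults, as is typical.

7, 4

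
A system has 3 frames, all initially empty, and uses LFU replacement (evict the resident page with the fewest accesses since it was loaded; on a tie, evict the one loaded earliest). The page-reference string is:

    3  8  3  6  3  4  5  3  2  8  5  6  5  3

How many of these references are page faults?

9

3 → miss, frames (3)
8 → miss, frames (3 8)
3 → hit
6 → miss, frames (3 8 6)
3 → hit
4 → miss, evict 8, frames (3 6 4)
5 → miss, evict 6, frames (3 4 5)
3 → hit
2 → miss, evict 4, frames (3 5 2)
8 → miss, evict 5, frames (3 2 8)
5 → miss, evict 2, frames (3 8 5)
6 → miss, evict 8, frames (3 5 6)
5 → hit
3 → hit
Page faults: 9.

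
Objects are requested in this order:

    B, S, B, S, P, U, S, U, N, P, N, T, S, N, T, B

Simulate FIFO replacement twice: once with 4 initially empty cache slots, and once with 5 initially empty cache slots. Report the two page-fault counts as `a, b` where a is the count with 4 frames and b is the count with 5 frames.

4 frames: F F . . F F . . F . . F F . . F → 8 faults.
5 frames: F F . . F F . . F . . F . . . F → 7 faults.
7 < 8: adding a frame reduced faults, as is typical.

8, 7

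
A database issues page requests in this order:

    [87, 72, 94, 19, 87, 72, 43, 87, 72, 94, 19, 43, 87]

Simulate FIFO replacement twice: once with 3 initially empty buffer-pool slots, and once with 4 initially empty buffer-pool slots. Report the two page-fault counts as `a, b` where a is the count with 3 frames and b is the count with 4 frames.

3 frames: F F F F F F F . . F F . F → 10 faults.
4 frames: F F F F . . F F F F F F F → 11 faults.
11 > 10: adding a frame increased faults — Belady's anomaly.

10, 11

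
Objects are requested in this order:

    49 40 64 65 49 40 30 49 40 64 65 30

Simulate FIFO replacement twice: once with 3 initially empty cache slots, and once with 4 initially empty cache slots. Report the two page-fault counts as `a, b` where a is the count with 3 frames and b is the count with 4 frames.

3 frames: F F F F F F F . . F F . → 9 faults.
4 frames: F F F F . . F F F F F F → 10 faults.
10 > 9: adding a frame increased faults — Belady's anomaly.

9, 10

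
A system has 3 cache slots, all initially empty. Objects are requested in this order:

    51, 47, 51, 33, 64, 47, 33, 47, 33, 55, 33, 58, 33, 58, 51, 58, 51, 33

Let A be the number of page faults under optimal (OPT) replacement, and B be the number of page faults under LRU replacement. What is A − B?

-1

Under OPT: F F . F F . . . . F . F . . F . . . → 7 faults.
Under LRU: F F . F F F . . . F . F . . F . . . → 8 faults.
A − B = 7 − 8 = -1.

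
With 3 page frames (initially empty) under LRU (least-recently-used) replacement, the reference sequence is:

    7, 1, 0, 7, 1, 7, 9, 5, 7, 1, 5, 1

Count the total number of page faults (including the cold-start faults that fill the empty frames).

6

7 → fault, frames {7}
1 → fault, frames {7,1}
0 → fault, frames {7,1,0}
7 → hit
1 → hit
7 → hit
9 → fault, evict 0, frames {1,7,9}
5 → fault, evict 1, frames {7,9,5}
7 → hit
1 → fault, evict 9, frames {5,7,1}
5 → hit
1 → hit
Page faults: 6.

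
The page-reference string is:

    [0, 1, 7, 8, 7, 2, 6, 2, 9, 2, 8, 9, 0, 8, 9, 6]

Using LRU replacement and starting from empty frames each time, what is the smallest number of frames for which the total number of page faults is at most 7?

f=1: 16 faults
f=2: 13 faults
f=3: 10 faults
f=4: 10 faults
f=5: 8 faults
f=6: 8 faults
f=7: 7 faults
Smallest f with faults ≤ 7 is 7.

7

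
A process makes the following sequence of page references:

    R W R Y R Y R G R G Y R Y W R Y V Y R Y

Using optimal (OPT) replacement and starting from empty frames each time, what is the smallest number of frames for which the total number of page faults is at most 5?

4

f=1: 20 faults
f=2: 9 faults
f=3: 6 faults
f=4: 5 faults
f=5: 5 faults
Smallest f with faults ≤ 5 is 4.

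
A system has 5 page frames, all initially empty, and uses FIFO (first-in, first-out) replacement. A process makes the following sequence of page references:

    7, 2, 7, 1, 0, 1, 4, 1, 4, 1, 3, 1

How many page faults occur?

6

7: fault, frames [7]
2: fault, frames [7, 2]
7: hit
1: fault, frames [7, 2, 1]
0: fault, frames [7, 2, 1, 0]
1: hit
4: fault, frames [7, 2, 1, 0, 4]
1: hit
4: hit
1: hit
3: fault, evict 7, frames [2, 1, 0, 4, 3]
1: hit
Page faults: 6.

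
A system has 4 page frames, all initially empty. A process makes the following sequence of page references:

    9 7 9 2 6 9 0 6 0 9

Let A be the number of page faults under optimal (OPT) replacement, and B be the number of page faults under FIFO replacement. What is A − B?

Under OPT: F F . F F . F . . . → 5 faults.
Under FIFO: F F . F F . F . . F → 6 faults.
A − B = 5 − 6 = -1.

-1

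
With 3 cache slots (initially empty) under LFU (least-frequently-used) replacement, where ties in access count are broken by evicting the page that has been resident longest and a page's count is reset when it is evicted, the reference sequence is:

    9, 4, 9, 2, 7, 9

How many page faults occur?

9: miss, frames {9}
4: miss, frames {9,4}
9: hit
2: miss, frames {9,4,2}
7: miss, evict 4, frames {9,2,7}
9: hit
Page faults: 4.

4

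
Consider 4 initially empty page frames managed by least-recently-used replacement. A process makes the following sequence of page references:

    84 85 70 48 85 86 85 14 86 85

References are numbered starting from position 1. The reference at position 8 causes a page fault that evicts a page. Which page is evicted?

pos 1: 84 → miss, frames {84}
pos 2: 85 → miss, frames {84,85}
pos 3: 70 → miss, frames {84,85,70}
pos 4: 48 → miss, frames {84,85,70,48}
pos 5: 85 → hit
pos 6: 86 → miss, evict 84, frames {70,48,85,86}
pos 7: 85 → hit
pos 8: 14 → miss, evict 70, frames {48,86,85,14}
At position 8, page 70 is evicted.

70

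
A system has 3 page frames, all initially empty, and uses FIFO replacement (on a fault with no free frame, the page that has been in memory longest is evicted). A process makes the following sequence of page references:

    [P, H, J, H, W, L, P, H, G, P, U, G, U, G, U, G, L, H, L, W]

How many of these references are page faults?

12

P → miss, frames {P}
H → miss, frames {P,H}
J → miss, frames {P,H,J}
H → hit
W → miss, evict P, frames {H,J,W}
L → miss, evict H, frames {J,W,L}
P → miss, evict J, frames {W,L,P}
H → miss, evict W, frames {L,P,H}
G → miss, evict L, frames {P,H,G}
P → hit
U → miss, evict P, frames {H,G,U}
G → hit
U → hit
G → hit
U → hit
G → hit
L → miss, evict H, frames {G,U,L}
H → miss, evict G, frames {U,L,H}
L → hit
W → miss, evict U, frames {L,H,W}
Page faults: 12.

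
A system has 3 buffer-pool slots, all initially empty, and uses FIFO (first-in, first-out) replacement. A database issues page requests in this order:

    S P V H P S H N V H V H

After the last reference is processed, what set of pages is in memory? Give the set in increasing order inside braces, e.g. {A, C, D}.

{H, N, V}

S → fault, frames (S)
P → fault, frames (S P)
V → fault, frames (S P V)
H → fault, evict S, frames (P V H)
P → hit
S → fault, evict P, frames (V H S)
H → hit
N → fault, evict V, frames (H S N)
V → fault, evict H, frames (S N V)
H → fault, evict S, frames (N V H)
V → hit
H → hit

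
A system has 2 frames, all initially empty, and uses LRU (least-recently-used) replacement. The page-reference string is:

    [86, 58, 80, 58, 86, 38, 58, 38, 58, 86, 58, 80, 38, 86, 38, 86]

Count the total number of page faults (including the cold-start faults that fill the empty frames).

10

86: miss, frames (86)
58: miss, frames (86 58)
80: miss, evict 86, frames (58 80)
58: hit
86: miss, evict 80, frames (58 86)
38: miss, evict 58, frames (86 38)
58: miss, evict 86, frames (38 58)
38: hit
58: hit
86: miss, evict 38, frames (58 86)
58: hit
80: miss, evict 86, frames (58 80)
38: miss, evict 58, frames (80 38)
86: miss, evict 80, frames (38 86)
38: hit
86: hit
Page faults: 10.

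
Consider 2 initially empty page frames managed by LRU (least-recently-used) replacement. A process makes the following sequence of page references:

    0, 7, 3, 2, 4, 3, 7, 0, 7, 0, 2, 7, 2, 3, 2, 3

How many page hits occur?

0: fault, frames {0}
7: fault, frames {0,7}
3: fault, evict 0, frames {7,3}
2: fault, evict 7, frames {3,2}
4: fault, evict 3, frames {2,4}
3: fault, evict 2, frames {4,3}
7: fault, evict 4, frames {3,7}
0: fault, evict 3, frames {7,0}
7: hit
0: hit
2: fault, evict 7, frames {0,2}
7: fault, evict 0, frames {2,7}
2: hit
3: fault, evict 7, frames {2,3}
2: hit
3: hit
Hits: 5.

5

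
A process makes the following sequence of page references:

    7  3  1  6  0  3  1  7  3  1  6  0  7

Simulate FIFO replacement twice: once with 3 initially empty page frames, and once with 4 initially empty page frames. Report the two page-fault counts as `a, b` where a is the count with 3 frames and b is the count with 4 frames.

3 frames: F F F F F F F F . . F F . → 10 faults.
4 frames: F F F F F . . F F F F F F → 11 faults.
11 > 10: adding a frame increased faults — Belady's anomaly.

10, 11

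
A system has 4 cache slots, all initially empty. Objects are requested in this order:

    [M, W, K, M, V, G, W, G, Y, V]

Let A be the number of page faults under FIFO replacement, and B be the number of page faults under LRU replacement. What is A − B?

-1

Under FIFO: F F F . F F . . F . → 6 faults.
Under LRU: F F F . F F F . F . → 7 faults.
A − B = 6 − 7 = -1.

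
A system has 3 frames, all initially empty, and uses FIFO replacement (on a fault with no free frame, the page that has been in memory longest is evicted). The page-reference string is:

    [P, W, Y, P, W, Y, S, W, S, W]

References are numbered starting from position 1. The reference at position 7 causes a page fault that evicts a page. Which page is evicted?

P

pos 1: P → miss, frames (P)
pos 2: W → miss, frames (P W)
pos 3: Y → miss, frames (P W Y)
pos 4: P → hit
pos 5: W → hit
pos 6: Y → hit
pos 7: S → miss, evict P, frames (W Y S)
At position 7, page P is evicted.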